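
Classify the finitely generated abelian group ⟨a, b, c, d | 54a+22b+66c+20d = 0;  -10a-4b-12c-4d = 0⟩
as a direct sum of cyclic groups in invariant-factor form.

rank_ℚ(R)=2; free=4−2=2
SNF(R) diag = [2, 2] → torsion [2, 2]

Answer: M ≅ ℤ^2 ⊕ ℤ/2 ⊕ ℤ/2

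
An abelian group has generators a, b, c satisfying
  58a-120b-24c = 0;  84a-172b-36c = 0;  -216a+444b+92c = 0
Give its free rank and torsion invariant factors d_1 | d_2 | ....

Answer: M ≅ ℤ/2 ⊕ ℤ/4 ⊕ ℤ/8

Derivation:
rank_ℚ(R)=3; free=3−3=0
SNF(R) diag = [2, 4, 8] → torsion [2, 4, 8]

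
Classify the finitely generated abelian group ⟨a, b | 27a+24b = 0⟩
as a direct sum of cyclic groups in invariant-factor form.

rank_ℚ(R)=1; free=2−1=1
SNF(R) diag = [3] → torsion [3]

Answer: M ≅ ℤ^1 ⊕ ℤ/3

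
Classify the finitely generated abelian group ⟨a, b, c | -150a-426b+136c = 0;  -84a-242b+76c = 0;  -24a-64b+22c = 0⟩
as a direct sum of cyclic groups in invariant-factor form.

Answer: M ≅ ℤ/2 ⊕ ℤ/2 ⊕ ℤ/6

Derivation:
rank_ℚ(R)=3; free=3−3=0
SNF(R) diag = [2, 2, 6] → torsion [2, 2, 6]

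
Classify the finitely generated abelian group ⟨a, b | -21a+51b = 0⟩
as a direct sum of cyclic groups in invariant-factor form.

rank_ℚ(R)=1; free=2−1=1
SNF(R) diag = [3] → torsion [3]

Answer: M ≅ ℤ^1 ⊕ ℤ/3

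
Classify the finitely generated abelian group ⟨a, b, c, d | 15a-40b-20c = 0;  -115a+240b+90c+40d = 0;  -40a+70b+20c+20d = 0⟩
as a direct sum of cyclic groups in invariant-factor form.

Answer: M ≅ ℤ^1 ⊕ ℤ/5 ⊕ ℤ/10 ⊕ ℤ/10

Derivation:
rank_ℚ(R)=3; free=4−3=1
SNF(R) diag = [5, 10, 10] → torsion [5, 10, 10]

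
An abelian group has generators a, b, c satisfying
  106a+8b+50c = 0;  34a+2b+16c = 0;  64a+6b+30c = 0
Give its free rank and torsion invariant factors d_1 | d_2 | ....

Answer: M ≅ ℤ/2 ⊕ ℤ/2 ⊕ ℤ/4

Derivation:
rank_ℚ(R)=3; free=3−3=0
SNF(R) diag = [2, 2, 4] → torsion [2, 2, 4]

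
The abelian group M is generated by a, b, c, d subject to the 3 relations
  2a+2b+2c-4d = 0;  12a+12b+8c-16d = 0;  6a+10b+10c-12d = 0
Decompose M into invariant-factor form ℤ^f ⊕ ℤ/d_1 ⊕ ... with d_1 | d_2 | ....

rank_ℚ(R)=3; free=4−3=1
SNF(R) diag = [2, 4, 4] → torsion [2, 4, 4]

Answer: M ≅ ℤ^1 ⊕ ℤ/2 ⊕ ℤ/4 ⊕ ℤ/4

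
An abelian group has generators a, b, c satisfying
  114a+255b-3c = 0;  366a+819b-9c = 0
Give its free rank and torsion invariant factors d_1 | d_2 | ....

Answer: M ≅ ℤ^1 ⊕ ℤ/3 ⊕ ℤ/6

Derivation:
rank_ℚ(R)=2; free=3−2=1
SNF(R) diag = [3, 6] → torsion [3, 6]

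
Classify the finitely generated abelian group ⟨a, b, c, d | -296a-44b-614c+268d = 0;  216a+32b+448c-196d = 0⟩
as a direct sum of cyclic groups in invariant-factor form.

rank_ℚ(R)=2; free=4−2=2
SNF(R) diag = [2, 4] → torsion [2, 4]

Answer: M ≅ ℤ^2 ⊕ ℤ/2 ⊕ ℤ/4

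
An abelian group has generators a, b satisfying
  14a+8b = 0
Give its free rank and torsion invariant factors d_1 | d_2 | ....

Answer: M ≅ ℤ^1 ⊕ ℤ/2

Derivation:
rank_ℚ(R)=1; free=2−1=1
SNF(R) diag = [2] → torsion [2]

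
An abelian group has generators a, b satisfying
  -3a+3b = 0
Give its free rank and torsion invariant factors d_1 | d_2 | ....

Answer: M ≅ ℤ^1 ⊕ ℤ/3

Derivation:
rank_ℚ(R)=1; free=2−1=1
SNF(R) diag = [3] → torsion [3]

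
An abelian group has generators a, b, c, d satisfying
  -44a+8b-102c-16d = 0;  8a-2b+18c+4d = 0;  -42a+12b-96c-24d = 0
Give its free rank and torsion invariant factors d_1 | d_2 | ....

rank_ℚ(R)=3; free=4−3=1
SNF(R) diag = [2, 6, 6] → torsion [2, 6, 6]

Answer: M ≅ ℤ^1 ⊕ ℤ/2 ⊕ ℤ/6 ⊕ ℤ/6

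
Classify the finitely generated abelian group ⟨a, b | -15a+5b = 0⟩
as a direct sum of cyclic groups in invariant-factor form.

Answer: M ≅ ℤ^1 ⊕ ℤ/5

Derivation:
rank_ℚ(R)=1; free=2−1=1
SNF(R) diag = [5] → torsion [5]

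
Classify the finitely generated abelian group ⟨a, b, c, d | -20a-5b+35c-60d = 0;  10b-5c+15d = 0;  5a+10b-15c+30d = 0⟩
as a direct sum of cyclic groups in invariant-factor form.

Answer: M ≅ ℤ^1 ⊕ ℤ/5 ⊕ ℤ/5 ⊕ ℤ/15

Derivation:
rank_ℚ(R)=3; free=4−3=1
SNF(R) diag = [5, 5, 15] → torsion [5, 5, 15]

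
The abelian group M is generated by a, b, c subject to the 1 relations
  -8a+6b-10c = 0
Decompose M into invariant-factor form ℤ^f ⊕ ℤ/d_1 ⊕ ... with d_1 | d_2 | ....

Answer: M ≅ ℤ^2 ⊕ ℤ/2

Derivation:
rank_ℚ(R)=1; free=3−1=2
SNF(R) diag = [2] → torsion [2]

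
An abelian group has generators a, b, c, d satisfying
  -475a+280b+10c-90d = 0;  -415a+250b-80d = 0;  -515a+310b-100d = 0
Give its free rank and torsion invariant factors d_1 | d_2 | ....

Answer: M ≅ ℤ^1 ⊕ ℤ/5 ⊕ ℤ/10 ⊕ ℤ/20

Derivation:
rank_ℚ(R)=3; free=4−3=1
SNF(R) diag = [5, 10, 20] → torsion [5, 10, 20]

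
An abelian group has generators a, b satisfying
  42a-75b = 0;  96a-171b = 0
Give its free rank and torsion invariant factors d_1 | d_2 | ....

rank_ℚ(R)=2; free=2−2=0
SNF(R) diag = [3, 6] → torsion [3, 6]

Answer: M ≅ ℤ/3 ⊕ ℤ/6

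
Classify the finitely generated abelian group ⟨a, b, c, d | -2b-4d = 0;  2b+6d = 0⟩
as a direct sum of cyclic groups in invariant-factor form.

rank_ℚ(R)=2; free=4−2=2
SNF(R) diag = [2, 2] → torsion [2, 2]

Answer: M ≅ ℤ^2 ⊕ ℤ/2 ⊕ ℤ/2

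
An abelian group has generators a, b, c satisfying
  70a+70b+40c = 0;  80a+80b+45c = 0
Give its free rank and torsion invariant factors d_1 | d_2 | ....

Answer: M ≅ ℤ^1 ⊕ ℤ/5 ⊕ ℤ/10

Derivation:
rank_ℚ(R)=2; free=3−2=1
SNF(R) diag = [5, 10] → torsion [5, 10]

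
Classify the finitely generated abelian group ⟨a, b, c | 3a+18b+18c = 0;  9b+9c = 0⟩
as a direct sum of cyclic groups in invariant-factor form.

Answer: M ≅ ℤ^1 ⊕ ℤ/3 ⊕ ℤ/9

Derivation:
rank_ℚ(R)=2; free=3−2=1
SNF(R) diag = [3, 9] → torsion [3, 9]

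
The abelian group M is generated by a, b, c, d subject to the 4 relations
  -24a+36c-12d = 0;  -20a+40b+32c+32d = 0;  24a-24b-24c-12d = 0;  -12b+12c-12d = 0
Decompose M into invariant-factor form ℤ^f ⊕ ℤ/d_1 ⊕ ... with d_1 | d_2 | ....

rank_ℚ(R)=4; free=4−4=0
SNF(R) diag = [4, 12, 12, 12] → torsion [4, 12, 12, 12]

Answer: M ≅ ℤ/4 ⊕ ℤ/12 ⊕ ℤ/12 ⊕ ℤ/12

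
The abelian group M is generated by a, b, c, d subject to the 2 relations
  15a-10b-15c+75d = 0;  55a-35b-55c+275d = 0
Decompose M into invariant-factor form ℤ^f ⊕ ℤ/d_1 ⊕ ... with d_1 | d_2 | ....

Answer: M ≅ ℤ^2 ⊕ ℤ/5 ⊕ ℤ/5

Derivation:
rank_ℚ(R)=2; free=4−2=2
SNF(R) diag = [5, 5] → torsion [5, 5]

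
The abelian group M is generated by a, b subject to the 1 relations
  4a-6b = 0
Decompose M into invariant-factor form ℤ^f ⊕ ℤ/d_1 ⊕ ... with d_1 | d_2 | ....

rank_ℚ(R)=1; free=2−1=1
SNF(R) diag = [2] → torsion [2]

Answer: M ≅ ℤ^1 ⊕ ℤ/2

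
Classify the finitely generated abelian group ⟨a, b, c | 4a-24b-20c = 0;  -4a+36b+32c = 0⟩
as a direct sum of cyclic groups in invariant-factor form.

rank_ℚ(R)=2; free=3−2=1
SNF(R) diag = [4, 12] → torsion [4, 12]

Answer: M ≅ ℤ^1 ⊕ ℤ/4 ⊕ ℤ/12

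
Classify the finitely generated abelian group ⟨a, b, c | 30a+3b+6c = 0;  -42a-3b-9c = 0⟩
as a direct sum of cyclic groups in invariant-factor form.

Answer: M ≅ ℤ^1 ⊕ ℤ/3 ⊕ ℤ/3

Derivation:
rank_ℚ(R)=2; free=3−2=1
SNF(R) diag = [3, 3] → torsion [3, 3]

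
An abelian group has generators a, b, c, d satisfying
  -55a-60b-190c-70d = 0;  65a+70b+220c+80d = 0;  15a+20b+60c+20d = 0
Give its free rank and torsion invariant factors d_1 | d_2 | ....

rank_ℚ(R)=3; free=4−3=1
SNF(R) diag = [5, 10, 10] → torsion [5, 10, 10]

Answer: M ≅ ℤ^1 ⊕ ℤ/5 ⊕ ℤ/10 ⊕ ℤ/10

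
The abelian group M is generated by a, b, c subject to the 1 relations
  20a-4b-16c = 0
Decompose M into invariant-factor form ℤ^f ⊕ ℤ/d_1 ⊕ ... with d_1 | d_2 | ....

rank_ℚ(R)=1; free=3−1=2
SNF(R) diag = [4] → torsion [4]

Answer: M ≅ ℤ^2 ⊕ ℤ/4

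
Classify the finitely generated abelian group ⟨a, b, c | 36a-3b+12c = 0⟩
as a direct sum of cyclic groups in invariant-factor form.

Answer: M ≅ ℤ^2 ⊕ ℤ/3

Derivation:
rank_ℚ(R)=1; free=3−1=2
SNF(R) diag = [3] → torsion [3]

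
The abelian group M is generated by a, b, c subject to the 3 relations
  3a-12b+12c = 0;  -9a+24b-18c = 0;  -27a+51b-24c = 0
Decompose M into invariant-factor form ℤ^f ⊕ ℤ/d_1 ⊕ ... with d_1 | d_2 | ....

Answer: M ≅ ℤ/3 ⊕ ℤ/3 ⊕ ℤ/6

Derivation:
rank_ℚ(R)=3; free=3−3=0
SNF(R) diag = [3, 3, 6] → torsion [3, 3, 6]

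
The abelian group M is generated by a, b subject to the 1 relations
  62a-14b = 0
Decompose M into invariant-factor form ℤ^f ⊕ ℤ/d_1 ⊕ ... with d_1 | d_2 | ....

Answer: M ≅ ℤ^1 ⊕ ℤ/2

Derivation:
rank_ℚ(R)=1; free=2−1=1
SNF(R) diag = [2] → torsion [2]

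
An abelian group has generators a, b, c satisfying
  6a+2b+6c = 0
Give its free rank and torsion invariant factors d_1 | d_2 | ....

rank_ℚ(R)=1; free=3−1=2
SNF(R) diag = [2] → torsion [2]

Answer: M ≅ ℤ^2 ⊕ ℤ/2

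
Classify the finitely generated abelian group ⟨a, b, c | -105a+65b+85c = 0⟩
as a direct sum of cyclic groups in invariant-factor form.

Answer: M ≅ ℤ^2 ⊕ ℤ/5

Derivation:
rank_ℚ(R)=1; free=3−1=2
SNF(R) diag = [5] → torsion [5]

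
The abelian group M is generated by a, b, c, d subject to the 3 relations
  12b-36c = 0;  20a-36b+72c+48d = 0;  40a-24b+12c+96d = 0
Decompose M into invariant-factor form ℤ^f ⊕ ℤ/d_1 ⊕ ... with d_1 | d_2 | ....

Answer: M ≅ ℤ^1 ⊕ ℤ/4 ⊕ ℤ/12 ⊕ ℤ/12

Derivation:
rank_ℚ(R)=3; free=4−3=1
SNF(R) diag = [4, 12, 12] → torsion [4, 12, 12]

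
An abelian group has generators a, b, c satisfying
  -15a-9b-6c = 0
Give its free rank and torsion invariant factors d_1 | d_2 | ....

rank_ℚ(R)=1; free=3−1=2
SNF(R) diag = [3] → torsion [3]

Answer: M ≅ ℤ^2 ⊕ ℤ/3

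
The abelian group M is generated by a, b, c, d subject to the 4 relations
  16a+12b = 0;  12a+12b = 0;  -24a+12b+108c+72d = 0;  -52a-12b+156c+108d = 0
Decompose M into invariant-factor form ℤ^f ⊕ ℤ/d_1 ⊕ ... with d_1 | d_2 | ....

Answer: M ≅ ℤ/4 ⊕ ℤ/12 ⊕ ℤ/12 ⊕ ℤ/36

Derivation:
rank_ℚ(R)=4; free=4−4=0
SNF(R) diag = [4, 12, 12, 36] → torsion [4, 12, 12, 36]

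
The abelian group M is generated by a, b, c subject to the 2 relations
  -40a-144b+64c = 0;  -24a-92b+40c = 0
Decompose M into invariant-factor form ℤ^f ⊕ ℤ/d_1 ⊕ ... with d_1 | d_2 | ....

Answer: M ≅ ℤ^1 ⊕ ℤ/4 ⊕ ℤ/8

Derivation:
rank_ℚ(R)=2; free=3−2=1
SNF(R) diag = [4, 8] → torsion [4, 8]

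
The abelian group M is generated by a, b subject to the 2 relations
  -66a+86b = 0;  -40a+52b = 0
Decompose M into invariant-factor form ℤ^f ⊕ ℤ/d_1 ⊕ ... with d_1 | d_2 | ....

rank_ℚ(R)=2; free=2−2=0
SNF(R) diag = [2, 4] → torsion [2, 4]

Answer: M ≅ ℤ/2 ⊕ ℤ/4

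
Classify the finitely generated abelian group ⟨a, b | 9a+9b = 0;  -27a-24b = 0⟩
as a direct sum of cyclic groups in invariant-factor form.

rank_ℚ(R)=2; free=2−2=0
SNF(R) diag = [3, 9] → torsion [3, 9]

Answer: M ≅ ℤ/3 ⊕ ℤ/9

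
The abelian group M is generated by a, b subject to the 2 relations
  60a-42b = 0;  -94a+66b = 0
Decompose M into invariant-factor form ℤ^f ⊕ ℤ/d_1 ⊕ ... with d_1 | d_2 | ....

Answer: M ≅ ℤ/2 ⊕ ℤ/6

Derivation:
rank_ℚ(R)=2; free=2−2=0
SNF(R) diag = [2, 6] → torsion [2, 6]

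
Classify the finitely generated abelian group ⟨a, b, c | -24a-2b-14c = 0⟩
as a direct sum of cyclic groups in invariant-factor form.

rank_ℚ(R)=1; free=3−1=2
SNF(R) diag = [2] → torsion [2]

Answer: M ≅ ℤ^2 ⊕ ℤ/2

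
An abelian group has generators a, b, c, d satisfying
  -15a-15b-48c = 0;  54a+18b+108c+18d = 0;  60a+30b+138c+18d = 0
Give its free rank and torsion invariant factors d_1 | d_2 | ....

Answer: M ≅ ℤ^1 ⊕ ℤ/3 ⊕ ℤ/6 ⊕ ℤ/18

Derivation:
rank_ℚ(R)=3; free=4−3=1
SNF(R) diag = [3, 6, 18] → torsion [3, 6, 18]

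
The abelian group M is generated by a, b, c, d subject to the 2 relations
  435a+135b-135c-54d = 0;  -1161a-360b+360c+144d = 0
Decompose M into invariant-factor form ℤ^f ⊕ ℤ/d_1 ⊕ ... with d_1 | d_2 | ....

Answer: M ≅ ℤ^2 ⊕ ℤ/3 ⊕ ℤ/9

Derivation:
rank_ℚ(R)=2; free=4−2=2
SNF(R) diag = [3, 9] → torsion [3, 9]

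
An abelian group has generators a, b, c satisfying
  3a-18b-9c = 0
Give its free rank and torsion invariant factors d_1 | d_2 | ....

Answer: M ≅ ℤ^2 ⊕ ℤ/3

Derivation:
rank_ℚ(R)=1; free=3−1=2
SNF(R) diag = [3] → torsion [3]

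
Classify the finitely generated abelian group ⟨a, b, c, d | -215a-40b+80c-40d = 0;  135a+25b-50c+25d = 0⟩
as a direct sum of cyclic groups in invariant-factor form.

Answer: M ≅ ℤ^2 ⊕ ℤ/5 ⊕ ℤ/5

Derivation:
rank_ℚ(R)=2; free=4−2=2
SNF(R) diag = [5, 5] → torsion [5, 5]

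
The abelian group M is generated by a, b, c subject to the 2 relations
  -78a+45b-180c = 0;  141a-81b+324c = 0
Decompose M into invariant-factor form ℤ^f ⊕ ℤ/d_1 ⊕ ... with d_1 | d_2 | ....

Answer: M ≅ ℤ^1 ⊕ ℤ/3 ⊕ ℤ/9

Derivation:
rank_ℚ(R)=2; free=3−2=1
SNF(R) diag = [3, 9] → torsion [3, 9]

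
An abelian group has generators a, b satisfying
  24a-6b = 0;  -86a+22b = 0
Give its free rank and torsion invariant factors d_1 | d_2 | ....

Answer: M ≅ ℤ/2 ⊕ ℤ/6

Derivation:
rank_ℚ(R)=2; free=2−2=0
SNF(R) diag = [2, 6] → torsion [2, 6]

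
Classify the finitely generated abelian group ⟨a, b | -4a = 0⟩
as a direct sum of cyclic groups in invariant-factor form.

rank_ℚ(R)=1; free=2−1=1
SNF(R) diag = [4] → torsion [4]

Answer: M ≅ ℤ^1 ⊕ ℤ/4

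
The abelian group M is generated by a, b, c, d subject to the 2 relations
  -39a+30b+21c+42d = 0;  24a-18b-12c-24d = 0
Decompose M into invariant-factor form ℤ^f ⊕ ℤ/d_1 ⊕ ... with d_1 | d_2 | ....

Answer: M ≅ ℤ^2 ⊕ ℤ/3 ⊕ ℤ/6

Derivation:
rank_ℚ(R)=2; free=4−2=2
SNF(R) diag = [3, 6] → torsion [3, 6]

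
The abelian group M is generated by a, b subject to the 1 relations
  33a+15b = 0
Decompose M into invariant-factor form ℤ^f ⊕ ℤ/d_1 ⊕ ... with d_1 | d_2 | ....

Answer: M ≅ ℤ^1 ⊕ ℤ/3

Derivation:
rank_ℚ(R)=1; free=2−1=1
SNF(R) diag = [3] → torsion [3]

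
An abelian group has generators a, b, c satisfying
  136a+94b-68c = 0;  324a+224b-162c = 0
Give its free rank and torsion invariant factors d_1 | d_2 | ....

Answer: M ≅ ℤ^1 ⊕ ℤ/2 ⊕ ℤ/2

Derivation:
rank_ℚ(R)=2; free=3−2=1
SNF(R) diag = [2, 2] → torsion [2, 2]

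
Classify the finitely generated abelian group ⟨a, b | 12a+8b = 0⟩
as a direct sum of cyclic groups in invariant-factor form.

Answer: M ≅ ℤ^1 ⊕ ℤ/4

Derivation:
rank_ℚ(R)=1; free=2−1=1
SNF(R) diag = [4] → torsion [4]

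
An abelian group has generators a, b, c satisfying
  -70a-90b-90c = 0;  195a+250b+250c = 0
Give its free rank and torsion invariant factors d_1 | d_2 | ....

rank_ℚ(R)=2; free=3−2=1
SNF(R) diag = [5, 10] → torsion [5, 10]

Answer: M ≅ ℤ^1 ⊕ ℤ/5 ⊕ ℤ/10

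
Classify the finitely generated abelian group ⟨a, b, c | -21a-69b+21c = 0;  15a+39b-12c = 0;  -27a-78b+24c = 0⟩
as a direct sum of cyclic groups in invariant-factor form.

Answer: M ≅ ℤ/3 ⊕ ℤ/3 ⊕ ℤ/3

Derivation:
rank_ℚ(R)=3; free=3−3=0
SNF(R) diag = [3, 3, 3] → torsion [3, 3, 3]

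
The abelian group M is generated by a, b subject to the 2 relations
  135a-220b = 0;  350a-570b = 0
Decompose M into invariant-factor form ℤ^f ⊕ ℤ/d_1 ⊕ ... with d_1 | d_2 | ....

rank_ℚ(R)=2; free=2−2=0
SNF(R) diag = [5, 10] → torsion [5, 10]

Answer: M ≅ ℤ/5 ⊕ ℤ/10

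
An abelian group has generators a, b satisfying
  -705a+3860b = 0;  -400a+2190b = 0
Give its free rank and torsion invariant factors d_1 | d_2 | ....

rank_ℚ(R)=2; free=2−2=0
SNF(R) diag = [5, 10] → torsion [5, 10]

Answer: M ≅ ℤ/5 ⊕ ℤ/10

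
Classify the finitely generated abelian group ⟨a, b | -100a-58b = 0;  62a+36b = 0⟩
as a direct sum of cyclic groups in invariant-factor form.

Answer: M ≅ ℤ/2 ⊕ ℤ/2

Derivation:
rank_ℚ(R)=2; free=2−2=0
SNF(R) diag = [2, 2] → torsion [2, 2]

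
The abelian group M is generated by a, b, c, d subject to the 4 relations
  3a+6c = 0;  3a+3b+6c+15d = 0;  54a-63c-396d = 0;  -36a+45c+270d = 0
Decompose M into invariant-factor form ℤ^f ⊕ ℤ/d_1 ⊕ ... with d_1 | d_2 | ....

Answer: M ≅ ℤ/3 ⊕ ℤ/3 ⊕ ℤ/9 ⊕ ℤ/18

Derivation:
rank_ℚ(R)=4; free=4−4=0
SNF(R) diag = [3, 3, 9, 18] → torsion [3, 3, 9, 18]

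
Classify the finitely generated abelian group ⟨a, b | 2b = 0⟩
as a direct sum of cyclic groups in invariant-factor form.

rank_ℚ(R)=1; free=2−1=1
SNF(R) diag = [2] → torsion [2]

Answer: M ≅ ℤ^1 ⊕ ℤ/2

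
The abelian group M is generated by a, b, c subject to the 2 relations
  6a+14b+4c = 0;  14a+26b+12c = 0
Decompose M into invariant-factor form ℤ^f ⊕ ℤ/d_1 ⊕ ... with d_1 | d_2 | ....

rank_ℚ(R)=2; free=3−2=1
SNF(R) diag = [2, 4] → torsion [2, 4]

Answer: M ≅ ℤ^1 ⊕ ℤ/2 ⊕ ℤ/4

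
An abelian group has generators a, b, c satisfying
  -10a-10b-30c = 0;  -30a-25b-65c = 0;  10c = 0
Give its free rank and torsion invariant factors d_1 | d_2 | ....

rank_ℚ(R)=3; free=3−3=0
SNF(R) diag = [5, 10, 10] → torsion [5, 10, 10]

Answer: M ≅ ℤ/5 ⊕ ℤ/10 ⊕ ℤ/10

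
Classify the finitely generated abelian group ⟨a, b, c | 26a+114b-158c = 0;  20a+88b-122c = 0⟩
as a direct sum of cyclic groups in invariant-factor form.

Answer: M ≅ ℤ^1 ⊕ ℤ/2 ⊕ ℤ/2

Derivation:
rank_ℚ(R)=2; free=3−2=1
SNF(R) diag = [2, 2] → torsion [2, 2]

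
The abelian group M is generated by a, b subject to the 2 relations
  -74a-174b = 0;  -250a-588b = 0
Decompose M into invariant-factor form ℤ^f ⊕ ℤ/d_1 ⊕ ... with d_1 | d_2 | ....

rank_ℚ(R)=2; free=2−2=0
SNF(R) diag = [2, 6] → torsion [2, 6]

Answer: M ≅ ℤ/2 ⊕ ℤ/6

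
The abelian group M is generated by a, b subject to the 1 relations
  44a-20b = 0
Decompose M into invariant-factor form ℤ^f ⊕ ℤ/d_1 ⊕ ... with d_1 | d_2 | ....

Answer: M ≅ ℤ^1 ⊕ ℤ/4

Derivation:
rank_ℚ(R)=1; free=2−1=1
SNF(R) diag = [4] → torsion [4]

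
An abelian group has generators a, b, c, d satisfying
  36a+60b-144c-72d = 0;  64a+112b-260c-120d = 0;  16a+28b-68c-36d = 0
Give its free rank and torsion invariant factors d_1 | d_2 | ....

Answer: M ≅ ℤ^1 ⊕ ℤ/4 ⊕ ℤ/12 ⊕ ℤ/12

Derivation:
rank_ℚ(R)=3; free=4−3=1
SNF(R) diag = [4, 12, 12] → torsion [4, 12, 12]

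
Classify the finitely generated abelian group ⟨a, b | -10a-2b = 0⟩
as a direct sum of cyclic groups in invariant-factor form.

Answer: M ≅ ℤ^1 ⊕ ℤ/2

Derivation:
rank_ℚ(R)=1; free=2−1=1
SNF(R) diag = [2] → torsion [2]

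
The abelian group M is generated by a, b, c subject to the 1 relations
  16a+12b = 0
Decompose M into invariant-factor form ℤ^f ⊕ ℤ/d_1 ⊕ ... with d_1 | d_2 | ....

rank_ℚ(R)=1; free=3−1=2
SNF(R) diag = [4] → torsion [4]

Answer: M ≅ ℤ^2 ⊕ ℤ/4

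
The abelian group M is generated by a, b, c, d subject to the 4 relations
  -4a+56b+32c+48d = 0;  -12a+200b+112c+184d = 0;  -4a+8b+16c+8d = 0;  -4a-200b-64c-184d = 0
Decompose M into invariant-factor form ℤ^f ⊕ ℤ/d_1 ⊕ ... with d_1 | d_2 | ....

rank_ℚ(R)=4; free=4−4=0
SNF(R) diag = [4, 8, 16, 16] → torsion [4, 8, 16, 16]

Answer: M ≅ ℤ/4 ⊕ ℤ/8 ⊕ ℤ/16 ⊕ ℤ/16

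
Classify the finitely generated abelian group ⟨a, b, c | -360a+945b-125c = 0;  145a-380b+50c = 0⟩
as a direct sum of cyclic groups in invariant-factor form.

Answer: M ≅ ℤ^1 ⊕ ℤ/5 ⊕ ℤ/5

Derivation:
rank_ℚ(R)=2; free=3−2=1
SNF(R) diag = [5, 5] → torsion [5, 5]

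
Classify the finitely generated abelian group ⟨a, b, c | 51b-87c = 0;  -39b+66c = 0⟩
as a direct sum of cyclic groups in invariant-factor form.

rank_ℚ(R)=2; free=3−2=1
SNF(R) diag = [3, 9] → torsion [3, 9]

Answer: M ≅ ℤ^1 ⊕ ℤ/3 ⊕ ℤ/9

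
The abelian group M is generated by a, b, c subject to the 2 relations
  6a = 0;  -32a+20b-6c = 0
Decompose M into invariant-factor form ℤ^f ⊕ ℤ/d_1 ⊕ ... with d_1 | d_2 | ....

Answer: M ≅ ℤ^1 ⊕ ℤ/2 ⊕ ℤ/6

Derivation:
rank_ℚ(R)=2; free=3−2=1
SNF(R) diag = [2, 6] → torsion [2, 6]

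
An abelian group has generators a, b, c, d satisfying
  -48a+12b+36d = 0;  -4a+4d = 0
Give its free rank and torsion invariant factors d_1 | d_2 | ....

rank_ℚ(R)=2; free=4−2=2
SNF(R) diag = [4, 12] → torsion [4, 12]

Answer: M ≅ ℤ^2 ⊕ ℤ/4 ⊕ ℤ/12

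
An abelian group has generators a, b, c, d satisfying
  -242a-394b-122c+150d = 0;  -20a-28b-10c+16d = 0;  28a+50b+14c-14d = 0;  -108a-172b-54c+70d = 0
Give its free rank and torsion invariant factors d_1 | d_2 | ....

rank_ℚ(R)=4; free=4−4=0
SNF(R) diag = [2, 2, 2, 6] → torsion [2, 2, 2, 6]

Answer: M ≅ ℤ/2 ⊕ ℤ/2 ⊕ ℤ/2 ⊕ ℤ/6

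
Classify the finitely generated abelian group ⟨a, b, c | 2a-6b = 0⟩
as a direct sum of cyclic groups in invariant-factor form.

rank_ℚ(R)=1; free=3−1=2
SNF(R) diag = [2] → torsion [2]

Answer: M ≅ ℤ^2 ⊕ ℤ/2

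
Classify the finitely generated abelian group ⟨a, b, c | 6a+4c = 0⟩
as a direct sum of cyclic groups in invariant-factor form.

rank_ℚ(R)=1; free=3−1=2
SNF(R) diag = [2] → torsion [2]

Answer: M ≅ ℤ^2 ⊕ ℤ/2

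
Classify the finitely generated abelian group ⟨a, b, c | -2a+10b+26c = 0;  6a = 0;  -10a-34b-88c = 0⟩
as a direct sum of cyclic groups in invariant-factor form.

rank_ℚ(R)=3; free=3−3=0
SNF(R) diag = [2, 2, 6] → torsion [2, 2, 6]

Answer: M ≅ ℤ/2 ⊕ ℤ/2 ⊕ ℤ/6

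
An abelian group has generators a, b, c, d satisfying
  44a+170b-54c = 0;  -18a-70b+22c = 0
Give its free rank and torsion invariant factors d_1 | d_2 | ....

rank_ℚ(R)=2; free=4−2=2
SNF(R) diag = [2, 2] → torsion [2, 2]

Answer: M ≅ ℤ^2 ⊕ ℤ/2 ⊕ ℤ/2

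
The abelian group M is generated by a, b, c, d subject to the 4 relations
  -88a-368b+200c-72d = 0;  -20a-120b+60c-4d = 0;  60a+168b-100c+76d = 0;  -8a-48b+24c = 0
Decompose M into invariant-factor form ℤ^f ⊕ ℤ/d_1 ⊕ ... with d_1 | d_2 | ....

rank_ℚ(R)=4; free=4−4=0
SNF(R) diag = [4, 8, 16, 32] → torsion [4, 8, 16, 32]

Answer: M ≅ ℤ/4 ⊕ ℤ/8 ⊕ ℤ/16 ⊕ ℤ/32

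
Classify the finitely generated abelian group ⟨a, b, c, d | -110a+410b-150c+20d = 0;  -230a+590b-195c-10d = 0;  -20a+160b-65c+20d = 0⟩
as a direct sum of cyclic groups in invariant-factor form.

Answer: M ≅ ℤ^1 ⊕ ℤ/5 ⊕ ℤ/10 ⊕ ℤ/30

Derivation:
rank_ℚ(R)=3; free=4−3=1
SNF(R) diag = [5, 10, 30] → torsion [5, 10, 30]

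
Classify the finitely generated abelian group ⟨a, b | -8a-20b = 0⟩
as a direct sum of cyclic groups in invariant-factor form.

Answer: M ≅ ℤ^1 ⊕ ℤ/4

Derivation:
rank_ℚ(R)=1; free=2−1=1
SNF(R) diag = [4] → torsion [4]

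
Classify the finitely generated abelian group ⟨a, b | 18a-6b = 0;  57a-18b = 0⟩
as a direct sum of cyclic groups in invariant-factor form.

Answer: M ≅ ℤ/3 ⊕ ℤ/6

Derivation:
rank_ℚ(R)=2; free=2−2=0
SNF(R) diag = [3, 6] → torsion [3, 6]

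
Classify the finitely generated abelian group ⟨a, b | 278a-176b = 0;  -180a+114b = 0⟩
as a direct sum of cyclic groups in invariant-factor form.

rank_ℚ(R)=2; free=2−2=0
SNF(R) diag = [2, 6] → torsion [2, 6]

Answer: M ≅ ℤ/2 ⊕ ℤ/6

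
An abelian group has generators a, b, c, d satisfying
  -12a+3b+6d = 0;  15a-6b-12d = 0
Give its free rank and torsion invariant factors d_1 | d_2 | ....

rank_ℚ(R)=2; free=4−2=2
SNF(R) diag = [3, 9] → torsion [3, 9]

Answer: M ≅ ℤ^2 ⊕ ℤ/3 ⊕ ℤ/9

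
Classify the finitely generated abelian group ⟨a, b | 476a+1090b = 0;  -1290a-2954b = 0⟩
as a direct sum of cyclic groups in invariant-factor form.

rank_ℚ(R)=2; free=2−2=0
SNF(R) diag = [2, 2] → torsion [2, 2]

Answer: M ≅ ℤ/2 ⊕ ℤ/2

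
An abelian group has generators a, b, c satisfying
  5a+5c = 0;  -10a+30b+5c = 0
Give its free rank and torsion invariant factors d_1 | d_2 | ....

rank_ℚ(R)=2; free=3−2=1
SNF(R) diag = [5, 15] → torsion [5, 15]

Answer: M ≅ ℤ^1 ⊕ ℤ/5 ⊕ ℤ/15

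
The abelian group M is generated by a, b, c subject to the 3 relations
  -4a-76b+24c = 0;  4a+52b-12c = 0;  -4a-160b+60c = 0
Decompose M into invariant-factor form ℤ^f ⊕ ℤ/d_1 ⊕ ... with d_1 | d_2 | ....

rank_ℚ(R)=3; free=3−3=0
SNF(R) diag = [4, 12, 12] → torsion [4, 12, 12]

Answer: M ≅ ℤ/4 ⊕ ℤ/12 ⊕ ℤ/12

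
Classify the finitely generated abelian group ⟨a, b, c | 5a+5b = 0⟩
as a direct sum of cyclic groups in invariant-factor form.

Answer: M ≅ ℤ^2 ⊕ ℤ/5

Derivation:
rank_ℚ(R)=1; free=3−1=2
SNF(R) diag = [5] → torsion [5]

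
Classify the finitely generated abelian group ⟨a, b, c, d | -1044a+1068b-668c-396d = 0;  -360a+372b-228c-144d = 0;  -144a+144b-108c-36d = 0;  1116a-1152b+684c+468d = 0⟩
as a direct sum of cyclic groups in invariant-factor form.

Answer: M ≅ ℤ/4 ⊕ ℤ/12 ⊕ ℤ/36 ⊕ ℤ/108

Derivation:
rank_ℚ(R)=4; free=4−4=0
SNF(R) diag = [4, 12, 36, 108] → torsion [4, 12, 36, 108]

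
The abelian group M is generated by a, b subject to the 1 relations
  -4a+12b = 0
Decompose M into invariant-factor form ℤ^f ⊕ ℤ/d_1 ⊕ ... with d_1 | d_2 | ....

Answer: M ≅ ℤ^1 ⊕ ℤ/4

Derivation:
rank_ℚ(R)=1; free=2−1=1
SNF(R) diag = [4] → torsion [4]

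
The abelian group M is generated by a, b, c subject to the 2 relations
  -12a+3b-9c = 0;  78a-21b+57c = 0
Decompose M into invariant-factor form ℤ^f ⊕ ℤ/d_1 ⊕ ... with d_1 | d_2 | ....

rank_ℚ(R)=2; free=3−2=1
SNF(R) diag = [3, 6] → torsion [3, 6]

Answer: M ≅ ℤ^1 ⊕ ℤ/3 ⊕ ℤ/6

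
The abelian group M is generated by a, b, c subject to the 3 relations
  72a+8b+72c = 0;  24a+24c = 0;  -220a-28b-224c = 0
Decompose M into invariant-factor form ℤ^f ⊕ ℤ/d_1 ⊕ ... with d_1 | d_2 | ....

rank_ℚ(R)=3; free=3−3=0
SNF(R) diag = [4, 8, 24] → torsion [4, 8, 24]

Answer: M ≅ ℤ/4 ⊕ ℤ/8 ⊕ ℤ/24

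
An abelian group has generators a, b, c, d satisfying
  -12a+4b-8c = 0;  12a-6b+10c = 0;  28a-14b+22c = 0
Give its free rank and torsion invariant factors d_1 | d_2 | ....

rank_ℚ(R)=3; free=4−3=1
SNF(R) diag = [2, 4, 4] → torsion [2, 4, 4]

Answer: M ≅ ℤ^1 ⊕ ℤ/2 ⊕ ℤ/4 ⊕ ℤ/4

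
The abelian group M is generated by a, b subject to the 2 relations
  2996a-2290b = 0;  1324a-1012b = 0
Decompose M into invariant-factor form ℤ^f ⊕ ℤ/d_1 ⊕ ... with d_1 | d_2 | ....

Answer: M ≅ ℤ/2 ⊕ ℤ/4

Derivation:
rank_ℚ(R)=2; free=2−2=0
SNF(R) diag = [2, 4] → torsion [2, 4]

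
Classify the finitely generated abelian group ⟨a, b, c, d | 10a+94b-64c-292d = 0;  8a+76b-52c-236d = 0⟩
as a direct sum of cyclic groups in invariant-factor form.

rank_ℚ(R)=2; free=4−2=2
SNF(R) diag = [2, 4] → torsion [2, 4]

Answer: M ≅ ℤ^2 ⊕ ℤ/2 ⊕ ℤ/4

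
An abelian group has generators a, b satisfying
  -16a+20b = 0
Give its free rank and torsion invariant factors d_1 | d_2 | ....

rank_ℚ(R)=1; free=2−1=1
SNF(R) diag = [4] → torsion [4]

Answer: M ≅ ℤ^1 ⊕ ℤ/4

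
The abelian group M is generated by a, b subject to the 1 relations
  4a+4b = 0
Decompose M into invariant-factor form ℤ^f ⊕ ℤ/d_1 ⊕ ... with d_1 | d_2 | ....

rank_ℚ(R)=1; free=2−1=1
SNF(R) diag = [4] → torsion [4]

Answer: M ≅ ℤ^1 ⊕ ℤ/4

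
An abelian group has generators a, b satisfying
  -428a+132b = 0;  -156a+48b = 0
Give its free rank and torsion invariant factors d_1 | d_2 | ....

Answer: M ≅ ℤ/4 ⊕ ℤ/12

Derivation:
rank_ℚ(R)=2; free=2−2=0
SNF(R) diag = [4, 12] → torsion [4, 12]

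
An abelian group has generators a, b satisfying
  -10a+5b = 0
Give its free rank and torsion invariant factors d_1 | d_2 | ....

Answer: M ≅ ℤ^1 ⊕ ℤ/5

Derivation:
rank_ℚ(R)=1; free=2−1=1
SNF(R) diag = [5] → torsion [5]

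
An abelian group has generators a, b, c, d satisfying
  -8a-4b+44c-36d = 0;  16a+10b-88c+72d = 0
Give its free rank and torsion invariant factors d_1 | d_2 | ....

Answer: M ≅ ℤ^2 ⊕ ℤ/2 ⊕ ℤ/4

Derivation:
rank_ℚ(R)=2; free=4−2=2
SNF(R) diag = [2, 4] → torsion [2, 4]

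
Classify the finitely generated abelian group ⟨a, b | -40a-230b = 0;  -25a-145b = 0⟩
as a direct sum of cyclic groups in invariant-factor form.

rank_ℚ(R)=2; free=2−2=0
SNF(R) diag = [5, 10] → torsion [5, 10]

Answer: M ≅ ℤ/5 ⊕ ℤ/10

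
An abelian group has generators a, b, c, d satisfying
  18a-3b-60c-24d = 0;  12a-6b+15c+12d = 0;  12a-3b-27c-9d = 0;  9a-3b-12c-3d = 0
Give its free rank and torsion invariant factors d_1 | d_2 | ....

rank_ℚ(R)=4; free=4−4=0
SNF(R) diag = [3, 3, 3, 3] → torsion [3, 3, 3, 3]

Answer: M ≅ ℤ/3 ⊕ ℤ/3 ⊕ ℤ/3 ⊕ ℤ/3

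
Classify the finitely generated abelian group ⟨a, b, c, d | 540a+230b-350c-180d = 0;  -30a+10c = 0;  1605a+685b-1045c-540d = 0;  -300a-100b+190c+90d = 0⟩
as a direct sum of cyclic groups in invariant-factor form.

rank_ℚ(R)=4; free=4−4=0
SNF(R) diag = [5, 10, 30, 90] → torsion [5, 10, 30, 90]

Answer: M ≅ ℤ/5 ⊕ ℤ/10 ⊕ ℤ/30 ⊕ ℤ/90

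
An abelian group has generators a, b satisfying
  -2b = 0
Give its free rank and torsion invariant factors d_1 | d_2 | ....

Answer: M ≅ ℤ^1 ⊕ ℤ/2

Derivation:
rank_ℚ(R)=1; free=2−1=1
SNF(R) diag = [2] → torsion [2]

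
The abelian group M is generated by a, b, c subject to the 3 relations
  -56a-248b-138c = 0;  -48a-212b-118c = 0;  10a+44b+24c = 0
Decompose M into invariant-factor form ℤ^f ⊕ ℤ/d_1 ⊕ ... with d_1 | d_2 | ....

Answer: M ≅ ℤ/2 ⊕ ℤ/2 ⊕ ℤ/4

Derivation:
rank_ℚ(R)=3; free=3−3=0
SNF(R) diag = [2, 2, 4] → torsion [2, 2, 4]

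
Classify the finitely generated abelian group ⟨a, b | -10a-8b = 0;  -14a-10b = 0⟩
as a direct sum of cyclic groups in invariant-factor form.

Answer: M ≅ ℤ/2 ⊕ ℤ/6

Derivation:
rank_ℚ(R)=2; free=2−2=0
SNF(R) diag = [2, 6] → torsion [2, 6]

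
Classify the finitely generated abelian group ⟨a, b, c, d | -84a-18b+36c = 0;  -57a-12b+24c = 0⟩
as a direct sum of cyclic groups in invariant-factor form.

rank_ℚ(R)=2; free=4−2=2
SNF(R) diag = [3, 6] → torsion [3, 6]

Answer: M ≅ ℤ^2 ⊕ ℤ/3 ⊕ ℤ/6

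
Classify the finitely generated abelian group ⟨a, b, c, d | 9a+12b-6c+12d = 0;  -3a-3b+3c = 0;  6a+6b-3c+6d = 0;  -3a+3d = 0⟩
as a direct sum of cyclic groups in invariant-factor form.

Answer: M ≅ ℤ/3 ⊕ ℤ/3 ⊕ ℤ/3 ⊕ ℤ/3

Derivation:
rank_ℚ(R)=4; free=4−4=0
SNF(R) diag = [3, 3, 3, 3] → torsion [3, 3, 3, 3]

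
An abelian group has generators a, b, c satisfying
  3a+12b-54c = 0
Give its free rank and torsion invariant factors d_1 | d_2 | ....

rank_ℚ(R)=1; free=3−1=2
SNF(R) diag = [3] → torsion [3]

Answer: M ≅ ℤ^2 ⊕ ℤ/3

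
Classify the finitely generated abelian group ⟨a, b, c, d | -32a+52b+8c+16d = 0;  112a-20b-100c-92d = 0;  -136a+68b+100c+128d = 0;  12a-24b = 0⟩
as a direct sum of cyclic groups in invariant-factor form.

Answer: M ≅ ℤ/4 ⊕ ℤ/12 ⊕ ℤ/36 ⊕ ℤ/108

Derivation:
rank_ℚ(R)=4; free=4−4=0
SNF(R) diag = [4, 12, 36, 108] → torsion [4, 12, 36, 108]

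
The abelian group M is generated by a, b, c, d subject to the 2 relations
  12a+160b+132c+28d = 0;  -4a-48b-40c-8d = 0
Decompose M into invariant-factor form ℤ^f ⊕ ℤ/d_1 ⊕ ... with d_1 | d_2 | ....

rank_ℚ(R)=2; free=4−2=2
SNF(R) diag = [4, 4] → torsion [4, 4]

Answer: M ≅ ℤ^2 ⊕ ℤ/4 ⊕ ℤ/4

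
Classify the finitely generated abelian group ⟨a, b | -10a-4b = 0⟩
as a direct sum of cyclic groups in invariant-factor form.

rank_ℚ(R)=1; free=2−1=1
SNF(R) diag = [2] → torsion [2]

Answer: M ≅ ℤ^1 ⊕ ℤ/2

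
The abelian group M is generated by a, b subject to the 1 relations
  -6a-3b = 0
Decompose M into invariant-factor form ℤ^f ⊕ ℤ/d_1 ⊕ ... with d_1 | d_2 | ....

Answer: M ≅ ℤ^1 ⊕ ℤ/3

Derivation:
rank_ℚ(R)=1; free=2−1=1
SNF(R) diag = [3] → torsion [3]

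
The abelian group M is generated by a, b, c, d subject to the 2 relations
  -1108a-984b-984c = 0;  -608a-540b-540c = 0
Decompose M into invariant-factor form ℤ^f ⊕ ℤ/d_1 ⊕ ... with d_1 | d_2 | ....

Answer: M ≅ ℤ^2 ⊕ ℤ/4 ⊕ ℤ/12

Derivation:
rank_ℚ(R)=2; free=4−2=2
SNF(R) diag = [4, 12] → torsion [4, 12]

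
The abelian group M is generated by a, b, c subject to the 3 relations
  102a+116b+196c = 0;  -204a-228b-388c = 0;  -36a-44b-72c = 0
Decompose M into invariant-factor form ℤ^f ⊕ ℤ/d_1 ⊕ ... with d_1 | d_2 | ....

Answer: M ≅ ℤ/2 ⊕ ℤ/4 ⊕ ℤ/12

Derivation:
rank_ℚ(R)=3; free=3−3=0
SNF(R) diag = [2, 4, 12] → torsion [2, 4, 12]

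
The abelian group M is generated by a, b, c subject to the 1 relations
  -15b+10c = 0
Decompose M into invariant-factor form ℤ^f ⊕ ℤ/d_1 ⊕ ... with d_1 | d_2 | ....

Answer: M ≅ ℤ^2 ⊕ ℤ/5

Derivation:
rank_ℚ(R)=1; free=3−1=2
SNF(R) diag = [5] → torsion [5]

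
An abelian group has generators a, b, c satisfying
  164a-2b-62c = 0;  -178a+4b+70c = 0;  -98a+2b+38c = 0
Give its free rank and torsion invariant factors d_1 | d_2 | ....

rank_ℚ(R)=3; free=3−3=0
SNF(R) diag = [2, 6, 6] → torsion [2, 6, 6]

Answer: M ≅ ℤ/2 ⊕ ℤ/6 ⊕ ℤ/6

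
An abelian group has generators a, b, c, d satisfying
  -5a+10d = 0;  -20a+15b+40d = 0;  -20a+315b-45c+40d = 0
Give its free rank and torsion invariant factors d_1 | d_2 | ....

Answer: M ≅ ℤ^1 ⊕ ℤ/5 ⊕ ℤ/15 ⊕ ℤ/45

Derivation:
rank_ℚ(R)=3; free=4−3=1
SNF(R) diag = [5, 15, 45] → torsion [5, 15, 45]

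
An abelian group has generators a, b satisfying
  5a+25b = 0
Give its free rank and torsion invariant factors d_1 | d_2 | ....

Answer: M ≅ ℤ^1 ⊕ ℤ/5

Derivation:
rank_ℚ(R)=1; free=2−1=1
SNF(R) diag = [5] → torsion [5]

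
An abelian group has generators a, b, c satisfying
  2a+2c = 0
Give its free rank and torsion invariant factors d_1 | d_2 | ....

rank_ℚ(R)=1; free=3−1=2
SNF(R) diag = [2] → torsion [2]

Answer: M ≅ ℤ^2 ⊕ ℤ/2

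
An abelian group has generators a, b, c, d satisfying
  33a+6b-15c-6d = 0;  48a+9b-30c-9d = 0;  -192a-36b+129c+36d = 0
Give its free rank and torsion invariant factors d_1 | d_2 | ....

rank_ℚ(R)=3; free=4−3=1
SNF(R) diag = [3, 3, 9] → torsion [3, 3, 9]

Answer: M ≅ ℤ^1 ⊕ ℤ/3 ⊕ ℤ/3 ⊕ ℤ/9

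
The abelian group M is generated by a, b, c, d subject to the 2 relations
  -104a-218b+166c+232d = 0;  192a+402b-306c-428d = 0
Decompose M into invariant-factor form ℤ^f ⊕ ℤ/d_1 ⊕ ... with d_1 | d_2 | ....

Answer: M ≅ ℤ^2 ⊕ ℤ/2 ⊕ ℤ/4

Derivation:
rank_ℚ(R)=2; free=4−2=2
SNF(R) diag = [2, 4] → torsion [2, 4]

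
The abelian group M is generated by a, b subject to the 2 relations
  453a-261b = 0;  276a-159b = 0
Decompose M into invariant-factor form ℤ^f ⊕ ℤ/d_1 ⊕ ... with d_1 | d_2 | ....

Answer: M ≅ ℤ/3 ⊕ ℤ/3

Derivation:
rank_ℚ(R)=2; free=2−2=0
SNF(R) diag = [3, 3] → torsion [3, 3]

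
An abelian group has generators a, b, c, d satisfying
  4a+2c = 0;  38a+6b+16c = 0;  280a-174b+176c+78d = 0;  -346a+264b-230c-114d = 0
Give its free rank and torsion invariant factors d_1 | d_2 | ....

rank_ℚ(R)=4; free=4−4=0
SNF(R) diag = [2, 6, 6, 12] → torsion [2, 6, 6, 12]

Answer: M ≅ ℤ/2 ⊕ ℤ/6 ⊕ ℤ/6 ⊕ ℤ/12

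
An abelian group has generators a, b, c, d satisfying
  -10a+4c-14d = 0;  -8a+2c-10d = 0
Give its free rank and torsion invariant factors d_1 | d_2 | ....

Answer: M ≅ ℤ^2 ⊕ ℤ/2 ⊕ ℤ/6

Derivation:
rank_ℚ(R)=2; free=4−2=2
SNF(R) diag = [2, 6] → torsion [2, 6]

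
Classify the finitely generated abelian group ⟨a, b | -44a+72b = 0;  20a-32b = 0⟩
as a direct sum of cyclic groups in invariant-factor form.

Answer: M ≅ ℤ/4 ⊕ ℤ/8

Derivation:
rank_ℚ(R)=2; free=2−2=0
SNF(R) diag = [4, 8] → torsion [4, 8]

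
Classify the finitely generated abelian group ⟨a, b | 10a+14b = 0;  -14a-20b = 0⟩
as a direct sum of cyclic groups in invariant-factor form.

rank_ℚ(R)=2; free=2−2=0
SNF(R) diag = [2, 2] → torsion [2, 2]

Answer: M ≅ ℤ/2 ⊕ ℤ/2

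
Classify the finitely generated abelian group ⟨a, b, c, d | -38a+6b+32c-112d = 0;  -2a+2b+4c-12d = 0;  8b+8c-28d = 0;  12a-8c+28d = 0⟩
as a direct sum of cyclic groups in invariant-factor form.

rank_ℚ(R)=4; free=4−4=0
SNF(R) diag = [2, 4, 4, 4] → torsion [2, 4, 4, 4]

Answer: M ≅ ℤ/2 ⊕ ℤ/4 ⊕ ℤ/4 ⊕ ℤ/4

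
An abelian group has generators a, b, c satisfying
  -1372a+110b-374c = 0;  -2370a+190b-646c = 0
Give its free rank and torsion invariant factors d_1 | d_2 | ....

Answer: M ≅ ℤ^1 ⊕ ℤ/2 ⊕ ℤ/2

Derivation:
rank_ℚ(R)=2; free=3−2=1
SNF(R) diag = [2, 2] → torsion [2, 2]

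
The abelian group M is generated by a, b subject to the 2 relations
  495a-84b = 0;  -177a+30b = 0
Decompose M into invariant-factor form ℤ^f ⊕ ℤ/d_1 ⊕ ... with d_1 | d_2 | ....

rank_ℚ(R)=2; free=2−2=0
SNF(R) diag = [3, 6] → torsion [3, 6]

Answer: M ≅ ℤ/3 ⊕ ℤ/6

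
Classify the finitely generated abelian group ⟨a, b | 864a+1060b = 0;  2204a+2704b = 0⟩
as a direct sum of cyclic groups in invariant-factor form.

Answer: M ≅ ℤ/4 ⊕ ℤ/4

Derivation:
rank_ℚ(R)=2; free=2−2=0
SNF(R) diag = [4, 4] → torsion [4, 4]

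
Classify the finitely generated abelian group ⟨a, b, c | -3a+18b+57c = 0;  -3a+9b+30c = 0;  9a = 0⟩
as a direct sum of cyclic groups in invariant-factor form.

Answer: M ≅ ℤ/3 ⊕ ℤ/9 ⊕ ℤ/9

Derivation:
rank_ℚ(R)=3; free=3−3=0
SNF(R) diag = [3, 9, 9] → torsion [3, 9, 9]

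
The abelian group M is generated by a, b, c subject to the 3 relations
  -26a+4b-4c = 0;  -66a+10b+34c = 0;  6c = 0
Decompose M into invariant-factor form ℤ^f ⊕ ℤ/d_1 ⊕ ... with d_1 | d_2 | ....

rank_ℚ(R)=3; free=3−3=0
SNF(R) diag = [2, 2, 6] → torsion [2, 2, 6]

Answer: M ≅ ℤ/2 ⊕ ℤ/2 ⊕ ℤ/6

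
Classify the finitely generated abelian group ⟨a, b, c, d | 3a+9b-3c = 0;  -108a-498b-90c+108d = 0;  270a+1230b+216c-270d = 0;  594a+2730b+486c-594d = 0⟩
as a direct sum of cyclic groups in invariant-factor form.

Answer: M ≅ ℤ/3 ⊕ ℤ/6 ⊕ ℤ/18 ⊕ ℤ/54

Derivation:
rank_ℚ(R)=4; free=4−4=0
SNF(R) diag = [3, 6, 18, 54] → torsion [3, 6, 18, 54]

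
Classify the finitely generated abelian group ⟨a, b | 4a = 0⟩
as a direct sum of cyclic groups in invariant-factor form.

rank_ℚ(R)=1; free=2−1=1
SNF(R) diag = [4] → torsion [4]

Answer: M ≅ ℤ^1 ⊕ ℤ/4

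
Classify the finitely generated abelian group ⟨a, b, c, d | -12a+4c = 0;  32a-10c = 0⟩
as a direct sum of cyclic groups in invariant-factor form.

Answer: M ≅ ℤ^2 ⊕ ℤ/2 ⊕ ℤ/4

Derivation:
rank_ℚ(R)=2; free=4−2=2
SNF(R) diag = [2, 4] → torsion [2, 4]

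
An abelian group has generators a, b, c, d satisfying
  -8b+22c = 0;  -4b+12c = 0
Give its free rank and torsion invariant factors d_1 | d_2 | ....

rank_ℚ(R)=2; free=4−2=2
SNF(R) diag = [2, 4] → torsion [2, 4]

Answer: M ≅ ℤ^2 ⊕ ℤ/2 ⊕ ℤ/4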